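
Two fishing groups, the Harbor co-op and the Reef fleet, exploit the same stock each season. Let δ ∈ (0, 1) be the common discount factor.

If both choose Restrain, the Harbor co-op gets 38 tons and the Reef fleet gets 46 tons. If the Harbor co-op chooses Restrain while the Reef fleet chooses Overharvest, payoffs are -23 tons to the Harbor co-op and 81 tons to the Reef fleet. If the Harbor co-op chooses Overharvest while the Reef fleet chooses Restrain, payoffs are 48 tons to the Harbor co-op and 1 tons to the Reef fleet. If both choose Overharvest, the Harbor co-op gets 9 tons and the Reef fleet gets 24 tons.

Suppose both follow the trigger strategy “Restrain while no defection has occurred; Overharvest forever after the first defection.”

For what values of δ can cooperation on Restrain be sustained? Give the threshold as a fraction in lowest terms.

For the Harbor co-op: deviation gain 48−38 = 10, per-period punishment loss 38−9 = 29. IC gives δ ≥ 10/39.
For the Reef fleet: gain 35, loss 22 per period, so δ ≥ 35/57.
The tighter constraint is the Reef fleet's, so cooperation needs δ ≥ 35/57.

35/57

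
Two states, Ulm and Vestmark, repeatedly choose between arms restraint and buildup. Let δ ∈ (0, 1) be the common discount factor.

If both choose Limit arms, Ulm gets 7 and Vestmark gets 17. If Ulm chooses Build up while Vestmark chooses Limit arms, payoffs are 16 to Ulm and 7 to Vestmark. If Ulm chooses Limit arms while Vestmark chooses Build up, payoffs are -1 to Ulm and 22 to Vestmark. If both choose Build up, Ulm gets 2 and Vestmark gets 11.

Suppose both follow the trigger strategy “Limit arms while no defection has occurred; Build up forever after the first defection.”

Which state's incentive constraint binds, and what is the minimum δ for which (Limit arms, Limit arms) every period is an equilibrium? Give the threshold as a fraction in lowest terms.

Ulm; δ ≥ 9/14

Ulm: cooperation gives 7 each period; deviation gives 16 once then 2 forever.
  7/(1−δ) ≥ 16 + 2δ/(1−δ) ⇒ δ ≥ 9/14.
Vestmark: cooperation gives 17 each period; deviation gives 22 once then 11 forever.
  δ ≥ 5/11.
Both must hold, so the binding constraint is Ulm's: δ ≥ 9/14.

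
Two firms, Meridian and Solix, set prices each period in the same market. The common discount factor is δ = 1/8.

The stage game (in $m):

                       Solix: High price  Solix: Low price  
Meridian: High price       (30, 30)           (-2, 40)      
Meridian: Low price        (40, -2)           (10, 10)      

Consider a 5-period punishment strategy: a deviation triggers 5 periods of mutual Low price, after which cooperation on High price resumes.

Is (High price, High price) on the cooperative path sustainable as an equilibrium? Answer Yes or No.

No

IC: δ+…+δ^5 ≥ (40−30)/(30−10) = 1/2.
At δ = 1/8: partial sum = 0.1429 < 0.5000. Cooperation not sustainable.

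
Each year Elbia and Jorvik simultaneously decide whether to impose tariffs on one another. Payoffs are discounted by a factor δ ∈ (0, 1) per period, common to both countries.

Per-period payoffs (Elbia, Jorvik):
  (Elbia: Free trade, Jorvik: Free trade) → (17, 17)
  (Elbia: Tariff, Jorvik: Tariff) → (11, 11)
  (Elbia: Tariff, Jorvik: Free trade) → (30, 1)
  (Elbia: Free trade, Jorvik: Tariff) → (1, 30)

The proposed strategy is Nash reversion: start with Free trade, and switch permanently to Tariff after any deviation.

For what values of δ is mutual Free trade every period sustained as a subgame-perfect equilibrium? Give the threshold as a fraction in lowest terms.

13/19

17/(1−δ) ≥ 30 + 11δ/(1−δ)
17 ≥ 30 − 19δ
δ ≥ 13/19.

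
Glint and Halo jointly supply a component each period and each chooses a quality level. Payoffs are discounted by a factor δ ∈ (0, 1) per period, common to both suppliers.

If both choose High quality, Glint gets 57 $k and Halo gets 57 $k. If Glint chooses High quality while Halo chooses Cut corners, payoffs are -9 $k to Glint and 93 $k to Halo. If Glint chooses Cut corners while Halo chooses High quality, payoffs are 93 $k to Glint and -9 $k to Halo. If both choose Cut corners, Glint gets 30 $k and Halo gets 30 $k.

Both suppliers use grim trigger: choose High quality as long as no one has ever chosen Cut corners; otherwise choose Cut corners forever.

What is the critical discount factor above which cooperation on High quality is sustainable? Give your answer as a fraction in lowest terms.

4/7

One-period gain from deviating is 93 − 57 = 36. The loss is 57 − 30 = 27 in every subsequent period, with present value 27·δ/(1−δ).
Deviation is unprofitable when 27·δ/(1−δ) ≥ 36, i.e. δ/(1−δ) ≥ 4/3.
Equivalently δ ≥ 36/(36+27) = 4/7.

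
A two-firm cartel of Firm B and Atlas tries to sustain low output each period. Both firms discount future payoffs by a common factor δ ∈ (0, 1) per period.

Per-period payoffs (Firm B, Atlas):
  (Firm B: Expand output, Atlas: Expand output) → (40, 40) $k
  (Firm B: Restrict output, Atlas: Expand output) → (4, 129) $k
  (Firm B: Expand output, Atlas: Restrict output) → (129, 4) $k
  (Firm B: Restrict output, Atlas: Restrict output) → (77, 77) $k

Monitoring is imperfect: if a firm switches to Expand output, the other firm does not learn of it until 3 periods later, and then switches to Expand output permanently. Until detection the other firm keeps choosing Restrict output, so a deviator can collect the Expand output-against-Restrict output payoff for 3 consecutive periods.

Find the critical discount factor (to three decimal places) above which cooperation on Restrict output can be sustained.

Deviating for the 3 undetected periods gains 129−77 = 52 per period over cooperation, then loses 77−40 = 37 per period forever once punishment starts.
Gain: 52(1 + δ + … + δ^2); loss: 37·δ^3/(1−δ).
No profitable deviation ⇔ 52(1−δ^3) ≤ 37·δ^3, i.e. δ^3 ≥ 52/(52+37) = 52/89.
Hence δ ≥ (52/89)^(1/3) ≈ 0.836.

0.836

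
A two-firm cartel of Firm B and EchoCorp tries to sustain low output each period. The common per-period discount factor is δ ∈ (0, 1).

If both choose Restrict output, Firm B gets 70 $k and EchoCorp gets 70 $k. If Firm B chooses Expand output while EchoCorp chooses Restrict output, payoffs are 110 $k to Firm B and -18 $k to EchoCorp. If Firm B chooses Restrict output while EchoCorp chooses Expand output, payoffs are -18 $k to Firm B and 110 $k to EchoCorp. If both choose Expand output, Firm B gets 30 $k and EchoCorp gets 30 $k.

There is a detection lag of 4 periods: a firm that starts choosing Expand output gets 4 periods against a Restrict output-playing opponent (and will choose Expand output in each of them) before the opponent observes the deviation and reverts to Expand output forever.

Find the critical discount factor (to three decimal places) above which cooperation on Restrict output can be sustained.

0.841

Deviating for the 4 undetected periods gains 110−70 = 40 per period over cooperation, then loses 70−30 = 40 per period forever once punishment starts.
Gain: 40(1 + δ + … + δ^3); loss: 40·δ^4/(1−δ).
No profitable deviation ⇔ 40(1−δ^4) ≤ 40·δ^4, i.e. δ^4 ≥ 40/(40+40) = 1/2.
Hence δ ≥ (1/2)^(1/4) ≈ 0.841.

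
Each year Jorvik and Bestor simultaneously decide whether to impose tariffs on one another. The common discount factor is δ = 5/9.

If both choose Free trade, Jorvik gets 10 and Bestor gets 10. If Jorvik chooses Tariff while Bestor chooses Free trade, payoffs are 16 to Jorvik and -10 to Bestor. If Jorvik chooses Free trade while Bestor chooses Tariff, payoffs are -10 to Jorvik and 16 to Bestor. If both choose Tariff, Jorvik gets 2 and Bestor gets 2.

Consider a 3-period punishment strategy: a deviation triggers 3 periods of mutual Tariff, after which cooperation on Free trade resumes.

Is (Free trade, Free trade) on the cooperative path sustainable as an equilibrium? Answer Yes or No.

Yes

Comparing payoff streams over the 4 periods until play realigns: cooperate → 10(1+δ+…+δ^3); deviate → 16 + 2(δ+…+δ^3).
Cooperation is sustained iff (10−2)(δ+…+δ^3) ≥ 16−10.
δ+…+δ^3 = 5/9·(1−(5/9)^3)/(1−5/9) = 1.0357, and (16−10)/(10−2) = 0.7500.
1.0357 ≥ 0.7500, so cooperation is sustainable.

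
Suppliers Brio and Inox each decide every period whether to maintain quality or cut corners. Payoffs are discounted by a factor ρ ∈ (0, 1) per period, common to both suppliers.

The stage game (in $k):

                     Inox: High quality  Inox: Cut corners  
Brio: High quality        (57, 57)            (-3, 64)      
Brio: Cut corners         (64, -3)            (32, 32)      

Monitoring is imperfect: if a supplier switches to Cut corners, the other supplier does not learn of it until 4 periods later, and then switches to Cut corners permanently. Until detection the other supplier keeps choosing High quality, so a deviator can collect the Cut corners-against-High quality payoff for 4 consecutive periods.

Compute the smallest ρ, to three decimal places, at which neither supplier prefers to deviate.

0.684

A deviator earns 64 for 4 periods, then 32 forever; cooperating earns 57 forever. Multiplying the IC by (1−ρ):
57 ≥ 64(1−ρ^4) + 32ρ^4, so 32·ρ^4 ≥ 7 and ρ^4 ≥ 7/32.
ρ ≥ (7/32)^(1/4) ≈ 0.684.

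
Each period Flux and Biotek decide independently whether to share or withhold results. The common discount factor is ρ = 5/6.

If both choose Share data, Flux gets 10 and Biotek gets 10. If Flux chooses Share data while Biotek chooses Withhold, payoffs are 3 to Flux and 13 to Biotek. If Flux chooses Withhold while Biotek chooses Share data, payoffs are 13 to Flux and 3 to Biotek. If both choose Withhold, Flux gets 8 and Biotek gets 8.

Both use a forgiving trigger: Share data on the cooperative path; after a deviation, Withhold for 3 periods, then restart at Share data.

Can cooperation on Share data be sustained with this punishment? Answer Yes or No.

Yes

A one-shot deviation gives 13 now, then 8 for 3 periods, then back to 10.
Gain from deviating: (13−10) today; loss: (10−8) in each of the next 3 periods.
No-deviation condition: (10−8)(ρ+…+ρ^3) ≥ 13−10, i.e. ρ+…+ρ^3 ≥ 3/2.
At ρ = 5/6: ρ+…+ρ^3 = 2.1065 ≥ 1.5000.
So cooperation is sustainable.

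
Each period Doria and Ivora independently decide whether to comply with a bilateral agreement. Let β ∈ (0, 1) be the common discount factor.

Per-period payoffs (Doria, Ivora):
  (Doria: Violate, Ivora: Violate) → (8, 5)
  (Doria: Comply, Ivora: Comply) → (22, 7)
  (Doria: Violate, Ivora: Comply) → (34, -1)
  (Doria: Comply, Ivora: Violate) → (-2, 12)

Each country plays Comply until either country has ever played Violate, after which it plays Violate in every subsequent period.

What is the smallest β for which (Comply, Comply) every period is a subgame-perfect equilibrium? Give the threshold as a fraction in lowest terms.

Doria: cooperation gives 22 each period; deviation gives 34 once then 8 forever.
  22/(1−β) ≥ 34 + 8β/(1−β) ⇒ β ≥ 12/26 = 6/13.
Ivora: cooperation gives 7 each period; deviation gives 12 once then 5 forever.
  β ≥ 5/7.
Both must hold, so the binding constraint is Ivora's: β ≥ 5/7.

5/7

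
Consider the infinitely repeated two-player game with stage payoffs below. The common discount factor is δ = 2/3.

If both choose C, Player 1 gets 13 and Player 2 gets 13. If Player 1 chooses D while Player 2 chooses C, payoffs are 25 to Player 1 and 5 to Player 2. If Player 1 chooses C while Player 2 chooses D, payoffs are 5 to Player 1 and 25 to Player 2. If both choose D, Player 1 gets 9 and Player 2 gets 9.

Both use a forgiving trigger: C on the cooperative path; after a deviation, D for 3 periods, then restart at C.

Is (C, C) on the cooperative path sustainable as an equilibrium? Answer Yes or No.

No

IC: δ+…+δ^3 ≥ (25−13)/(13−9) = 3.
At δ = 2/3: partial sum = 1.4074 < 3.0000. Cooperation not sustainable.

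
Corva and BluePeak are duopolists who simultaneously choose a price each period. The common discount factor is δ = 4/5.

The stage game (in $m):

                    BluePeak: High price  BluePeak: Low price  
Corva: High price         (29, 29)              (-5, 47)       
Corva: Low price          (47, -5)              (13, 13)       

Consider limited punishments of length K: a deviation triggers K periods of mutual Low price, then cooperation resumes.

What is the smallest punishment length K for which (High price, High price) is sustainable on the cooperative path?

Need Σ_{k=1}^{K} δ^k ≥ (47−29)/(29−13) = 1.1250 at δ = 4/5.
At K = 1 the sum is 0.8000 < 1.1250; at K = 2 it is 1.4400 ≥ 1.1250.
So the minimum punishment length is K = 2.

2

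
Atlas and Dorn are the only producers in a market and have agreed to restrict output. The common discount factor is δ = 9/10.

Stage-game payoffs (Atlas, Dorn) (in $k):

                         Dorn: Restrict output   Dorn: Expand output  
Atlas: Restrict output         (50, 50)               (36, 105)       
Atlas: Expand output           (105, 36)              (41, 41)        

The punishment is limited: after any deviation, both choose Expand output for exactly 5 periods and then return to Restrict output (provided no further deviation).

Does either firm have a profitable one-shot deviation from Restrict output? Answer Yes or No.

Yes

Comparing payoff streams over the 6 periods until play realigns: cooperate → 50(1+δ+…+δ^5); deviate → 105 + 41(δ+…+δ^5).
Cooperation is sustained iff (50−41)(δ+…+δ^5) ≥ 105−50.
δ+…+δ^5 = 9/10·(1−(9/10)^5)/(1−9/10) = 3.6856, and (105−50)/(50−41) = 6.1111.
3.6856 < 6.1111, so cooperation is not sustainable.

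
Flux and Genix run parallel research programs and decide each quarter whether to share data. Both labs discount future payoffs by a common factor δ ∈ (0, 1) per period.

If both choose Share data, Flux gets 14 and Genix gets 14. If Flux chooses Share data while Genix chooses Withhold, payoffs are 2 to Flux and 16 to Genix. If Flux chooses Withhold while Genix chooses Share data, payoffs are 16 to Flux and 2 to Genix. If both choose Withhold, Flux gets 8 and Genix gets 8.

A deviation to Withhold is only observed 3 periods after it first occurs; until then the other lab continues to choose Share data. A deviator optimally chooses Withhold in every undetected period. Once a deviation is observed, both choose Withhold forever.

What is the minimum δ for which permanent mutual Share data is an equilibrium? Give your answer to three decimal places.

0.630

The best deviation is to choose Withhold for all 3 undetected periods, earning 16 each, then 8 forever once detected.
Deviation value: 16(1−δ^3)/(1−δ) + 8δ^3/(1−δ); cooperation value: 14/(1−δ).
IC: 14 ≥ 16(1−δ^3) + 8δ^3 = 16 − 8δ^3.
So δ^3 ≥ 2/8 = 1/4, giving δ ≥ (1/4)^(1/3) ≈ 0.630.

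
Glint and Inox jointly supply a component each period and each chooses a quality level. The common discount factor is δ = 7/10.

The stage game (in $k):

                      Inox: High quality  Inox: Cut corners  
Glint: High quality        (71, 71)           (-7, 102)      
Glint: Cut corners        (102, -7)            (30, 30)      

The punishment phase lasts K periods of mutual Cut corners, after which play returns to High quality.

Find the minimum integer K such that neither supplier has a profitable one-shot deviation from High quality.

2

Need Σ_{k=1}^{K} δ^k ≥ (102−71)/(71−30) = 0.7561 at δ = 7/10.
At K = 1 the sum is 0.7000 < 0.7561; at K = 2 it is 1.1900 ≥ 0.7561.
So the minimum punishment length is K = 2.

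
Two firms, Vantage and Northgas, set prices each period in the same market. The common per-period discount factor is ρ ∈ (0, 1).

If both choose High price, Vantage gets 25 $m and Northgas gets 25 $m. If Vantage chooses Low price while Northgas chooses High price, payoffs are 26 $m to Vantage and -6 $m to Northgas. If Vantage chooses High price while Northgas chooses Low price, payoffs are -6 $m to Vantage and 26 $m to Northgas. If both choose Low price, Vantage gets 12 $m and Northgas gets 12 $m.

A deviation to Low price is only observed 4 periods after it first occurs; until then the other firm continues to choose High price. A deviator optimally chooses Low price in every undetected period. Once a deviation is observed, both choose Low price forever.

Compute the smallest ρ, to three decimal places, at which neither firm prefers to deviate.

A deviator earns 26 for 4 periods, then 12 forever; cooperating earns 25 forever. Multiplying the IC by (1−ρ):
25 ≥ 26(1−ρ^4) + 12ρ^4, so 14·ρ^4 ≥ 1 and ρ^4 ≥ 1/14.
ρ ≥ (1/14)^(1/4) ≈ 0.517.

0.517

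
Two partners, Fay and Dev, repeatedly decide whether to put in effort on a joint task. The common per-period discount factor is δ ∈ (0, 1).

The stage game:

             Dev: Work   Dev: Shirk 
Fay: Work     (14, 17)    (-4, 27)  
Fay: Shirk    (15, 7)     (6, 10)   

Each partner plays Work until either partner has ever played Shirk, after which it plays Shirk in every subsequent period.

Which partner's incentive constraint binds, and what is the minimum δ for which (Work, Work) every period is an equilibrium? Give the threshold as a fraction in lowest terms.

Fay's threshold: (15−14)/(15−6) = 1/9.
Dev's threshold: (27−17)/(27−10) = 10/17.
1/9 < 10/17, so Dev binds and δ* = 10/17.

Dev; δ ≥ 10/17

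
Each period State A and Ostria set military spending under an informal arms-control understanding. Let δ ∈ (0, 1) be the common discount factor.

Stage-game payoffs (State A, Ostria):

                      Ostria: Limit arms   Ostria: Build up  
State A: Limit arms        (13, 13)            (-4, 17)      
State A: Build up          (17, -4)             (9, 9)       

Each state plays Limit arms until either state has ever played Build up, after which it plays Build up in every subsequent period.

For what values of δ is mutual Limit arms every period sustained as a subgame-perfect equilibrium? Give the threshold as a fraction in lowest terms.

13/(1−δ) ≥ 17 + 9δ/(1−δ)
13 ≥ 17 − 8δ
δ ≥ 4/8 = 1/2.

1/2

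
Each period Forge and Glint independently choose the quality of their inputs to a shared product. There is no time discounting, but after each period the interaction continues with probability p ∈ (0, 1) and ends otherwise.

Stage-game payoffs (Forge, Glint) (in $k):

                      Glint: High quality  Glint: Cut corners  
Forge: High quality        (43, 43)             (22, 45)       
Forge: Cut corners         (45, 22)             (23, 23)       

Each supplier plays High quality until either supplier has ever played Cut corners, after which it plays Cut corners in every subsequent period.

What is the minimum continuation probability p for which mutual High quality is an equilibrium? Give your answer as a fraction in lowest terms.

1/11

With no time discounting, the continuation probability p plays the role of the discount factor.
Grim-trigger IC: 43/(1−p) ≥ 45 + 23p/(1−p) ⇒ p ≥ (45−43)/(45−23) = 1/11.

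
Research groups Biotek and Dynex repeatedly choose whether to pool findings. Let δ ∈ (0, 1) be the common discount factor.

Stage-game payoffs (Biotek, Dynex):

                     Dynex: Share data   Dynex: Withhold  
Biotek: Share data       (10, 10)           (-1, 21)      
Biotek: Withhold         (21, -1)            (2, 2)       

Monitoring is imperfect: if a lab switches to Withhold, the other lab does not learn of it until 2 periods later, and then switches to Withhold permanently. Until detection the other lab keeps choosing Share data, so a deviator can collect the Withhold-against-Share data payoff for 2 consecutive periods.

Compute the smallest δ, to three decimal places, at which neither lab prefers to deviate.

0.761

The best deviation is to choose Withhold for all 2 undetected periods, earning 21 each, then 2 forever once detected.
Deviation value: 21(1−δ^2)/(1−δ) + 2δ^2/(1−δ); cooperation value: 10/(1−δ).
IC: 10 ≥ 21(1−δ^2) + 2δ^2 = 21 − 19δ^2.
So δ^2 ≥ 11/19, giving δ ≥ (11/19)^(1/2) ≈ 0.761.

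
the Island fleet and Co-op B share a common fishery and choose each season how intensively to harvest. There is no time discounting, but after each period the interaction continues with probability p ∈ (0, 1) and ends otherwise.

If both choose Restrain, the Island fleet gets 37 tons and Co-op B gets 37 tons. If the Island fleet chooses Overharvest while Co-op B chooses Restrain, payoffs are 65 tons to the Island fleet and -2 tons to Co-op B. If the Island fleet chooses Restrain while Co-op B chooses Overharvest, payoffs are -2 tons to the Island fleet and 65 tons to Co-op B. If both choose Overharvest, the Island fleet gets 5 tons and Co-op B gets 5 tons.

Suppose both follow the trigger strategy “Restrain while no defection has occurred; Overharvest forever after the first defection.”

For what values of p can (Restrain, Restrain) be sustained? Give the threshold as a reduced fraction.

Expected cooperation value is 37 + p·37 + p²·37 + … = 37/(1−p); deviation gives 65 + p·5/(1−p).
37 ≥ 65(1−p) + 5p ⇒ 60p ≥ 28 ⇒ p ≥ 28/60 = 7/15.

7/15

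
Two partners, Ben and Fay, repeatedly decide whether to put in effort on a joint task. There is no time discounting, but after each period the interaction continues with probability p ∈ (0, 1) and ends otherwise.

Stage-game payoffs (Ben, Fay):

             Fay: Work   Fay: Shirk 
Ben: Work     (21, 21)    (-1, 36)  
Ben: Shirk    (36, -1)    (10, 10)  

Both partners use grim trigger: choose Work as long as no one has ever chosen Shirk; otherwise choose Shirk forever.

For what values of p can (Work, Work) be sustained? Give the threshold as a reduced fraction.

15/26

Expected cooperation value is 21 + p·21 + p²·21 + … = 21/(1−p); deviation gives 36 + p·10/(1−p).
21 ≥ 36(1−p) + 10p ⇒ 26p ≥ 15 ⇒ p ≥ 15/26.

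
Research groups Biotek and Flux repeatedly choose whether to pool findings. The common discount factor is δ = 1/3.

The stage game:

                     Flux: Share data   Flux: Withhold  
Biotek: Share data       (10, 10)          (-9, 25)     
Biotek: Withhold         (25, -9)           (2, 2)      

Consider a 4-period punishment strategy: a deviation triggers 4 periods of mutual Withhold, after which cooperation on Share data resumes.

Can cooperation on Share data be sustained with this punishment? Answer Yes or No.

No

IC: δ+…+δ^4 ≥ (25−10)/(10−2) = 15/8.
At δ = 1/3: partial sum = 0.4938 < 1.8750. Cooperation not sustainable.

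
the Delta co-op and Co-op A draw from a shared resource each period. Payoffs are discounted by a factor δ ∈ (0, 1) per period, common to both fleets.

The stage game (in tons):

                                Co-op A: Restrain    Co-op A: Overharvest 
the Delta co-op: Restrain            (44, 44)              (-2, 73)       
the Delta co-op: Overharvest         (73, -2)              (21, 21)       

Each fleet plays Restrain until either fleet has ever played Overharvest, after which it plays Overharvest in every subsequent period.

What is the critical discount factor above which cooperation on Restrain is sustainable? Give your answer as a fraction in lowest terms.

Cooperation forever yields 44 each period: 44/(1−δ).
Deviating yields 73 once, then 21 forever: 73 + 21δ/(1−δ).
No profitable deviation requires 44/(1−δ) ≥ 73 + 21δ/(1−δ).
Multiplying by (1−δ): 44 ≥ 73(1−δ) + 21δ = 73 − 52δ.
So 52δ ≥ 29, i.e. δ ≥ 29/52.

29/52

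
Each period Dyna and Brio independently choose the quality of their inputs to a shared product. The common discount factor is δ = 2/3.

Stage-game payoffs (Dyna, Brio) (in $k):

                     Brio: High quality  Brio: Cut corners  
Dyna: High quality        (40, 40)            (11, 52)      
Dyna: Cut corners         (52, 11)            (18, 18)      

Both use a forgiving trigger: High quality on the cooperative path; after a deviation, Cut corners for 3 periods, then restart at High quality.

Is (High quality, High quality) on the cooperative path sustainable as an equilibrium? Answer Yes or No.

Comparing payoff streams over the 4 periods until play realigns: cooperate → 40(1+δ+…+δ^3); deviate → 52 + 18(δ+…+δ^3).
Cooperation is sustained iff (40−18)(δ+…+δ^3) ≥ 52−40.
δ+…+δ^3 = 2/3·(1−(2/3)^3)/(1−2/3) = 1.4074, and (52−40)/(40−18) = 0.5455.
1.4074 ≥ 0.5455, so cooperation is sustainable.

Yes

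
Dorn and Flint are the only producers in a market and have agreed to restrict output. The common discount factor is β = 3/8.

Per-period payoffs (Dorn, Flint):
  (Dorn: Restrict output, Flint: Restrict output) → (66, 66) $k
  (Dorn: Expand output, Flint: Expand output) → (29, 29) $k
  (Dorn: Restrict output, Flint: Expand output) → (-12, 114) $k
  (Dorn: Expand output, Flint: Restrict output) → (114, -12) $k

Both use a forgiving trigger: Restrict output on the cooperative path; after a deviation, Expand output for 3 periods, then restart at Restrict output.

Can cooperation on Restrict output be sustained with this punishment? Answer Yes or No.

IC: β+…+β^3 ≥ (114−66)/(66−29) = 48/37.
At β = 3/8: partial sum = 0.5684 < 1.2973. Cooperation not sustainable.

No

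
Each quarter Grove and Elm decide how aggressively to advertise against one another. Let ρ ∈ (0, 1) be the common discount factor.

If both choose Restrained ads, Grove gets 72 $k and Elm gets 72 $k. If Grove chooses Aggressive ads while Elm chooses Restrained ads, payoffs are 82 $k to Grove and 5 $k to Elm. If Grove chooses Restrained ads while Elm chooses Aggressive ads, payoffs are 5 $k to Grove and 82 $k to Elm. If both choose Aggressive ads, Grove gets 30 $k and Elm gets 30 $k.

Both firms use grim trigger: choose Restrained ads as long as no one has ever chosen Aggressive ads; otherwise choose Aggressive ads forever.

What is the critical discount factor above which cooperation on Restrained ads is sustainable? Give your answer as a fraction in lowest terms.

Under grim trigger the critical discount factor is (T−C)/(T−P) with T = 82, C = 72, P = 30.
ρ* = (82−72)/(82−30) = 10/52 = 5/26.

5/26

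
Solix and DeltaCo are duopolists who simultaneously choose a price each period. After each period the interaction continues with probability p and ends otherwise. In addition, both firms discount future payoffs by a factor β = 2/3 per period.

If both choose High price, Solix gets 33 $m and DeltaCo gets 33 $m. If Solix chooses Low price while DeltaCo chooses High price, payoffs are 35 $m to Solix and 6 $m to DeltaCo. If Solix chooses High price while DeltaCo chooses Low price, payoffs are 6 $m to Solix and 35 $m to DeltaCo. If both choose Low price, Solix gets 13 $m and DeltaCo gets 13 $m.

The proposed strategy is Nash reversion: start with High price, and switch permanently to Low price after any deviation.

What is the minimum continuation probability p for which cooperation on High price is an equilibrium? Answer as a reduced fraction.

3/22

Expected continuation weight on next period's payoff is β·p = 2/3·p, which plays the role of the discount factor.
Cooperation requires 2/3·p ≥ (35−33)/(35−13) = 1/11, hence p ≥ 3/22.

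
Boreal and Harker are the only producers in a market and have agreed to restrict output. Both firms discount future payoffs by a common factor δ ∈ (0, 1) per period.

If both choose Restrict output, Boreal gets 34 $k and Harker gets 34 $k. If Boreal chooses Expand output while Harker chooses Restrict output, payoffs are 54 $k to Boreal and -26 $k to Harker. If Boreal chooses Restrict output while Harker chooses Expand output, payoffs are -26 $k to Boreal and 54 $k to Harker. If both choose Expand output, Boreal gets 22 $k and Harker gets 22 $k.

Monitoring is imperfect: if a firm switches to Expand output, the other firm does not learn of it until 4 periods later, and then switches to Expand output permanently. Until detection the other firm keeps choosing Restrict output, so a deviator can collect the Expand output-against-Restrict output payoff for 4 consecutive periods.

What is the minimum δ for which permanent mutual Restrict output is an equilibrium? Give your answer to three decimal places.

A deviator earns 54 for 4 periods, then 22 forever; cooperating earns 34 forever. Multiplying the IC by (1−δ):
34 ≥ 54(1−δ^4) + 22δ^4, so 32·δ^4 ≥ 20 and δ^4 ≥ 5/8.
δ ≥ (5/8)^(1/4) ≈ 0.889.

0.889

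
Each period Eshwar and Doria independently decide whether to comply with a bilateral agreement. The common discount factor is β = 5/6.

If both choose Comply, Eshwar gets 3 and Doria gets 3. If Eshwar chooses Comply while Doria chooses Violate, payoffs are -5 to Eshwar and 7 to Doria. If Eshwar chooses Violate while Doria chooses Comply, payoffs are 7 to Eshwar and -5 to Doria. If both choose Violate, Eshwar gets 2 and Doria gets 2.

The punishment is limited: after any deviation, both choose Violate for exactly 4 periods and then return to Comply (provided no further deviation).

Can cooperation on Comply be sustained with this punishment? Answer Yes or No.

A one-shot deviation gives 7 now, then 2 for 4 periods, then back to 3.
Gain from deviating: (7−3) today; loss: (3−2) in each of the next 4 periods.
No-deviation condition: (3−2)(β+…+β^4) ≥ 7−3, i.e. β+…+β^4 ≥ 4.
At β = 5/6: β+…+β^4 = 2.5887 < 4.0000.
So cooperation is not sustainable.

No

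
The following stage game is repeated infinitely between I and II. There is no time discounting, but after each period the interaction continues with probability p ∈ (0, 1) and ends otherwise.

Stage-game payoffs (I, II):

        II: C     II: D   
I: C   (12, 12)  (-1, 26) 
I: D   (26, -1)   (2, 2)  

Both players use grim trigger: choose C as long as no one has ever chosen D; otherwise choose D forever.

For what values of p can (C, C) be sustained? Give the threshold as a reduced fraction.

Expected cooperation value is 12 + p·12 + p²·12 + … = 12/(1−p); deviation gives 26 + p·2/(1−p).
12 ≥ 26(1−p) + 2p ⇒ 24p ≥ 14 ⇒ p ≥ 14/24 = 7/12.

7/12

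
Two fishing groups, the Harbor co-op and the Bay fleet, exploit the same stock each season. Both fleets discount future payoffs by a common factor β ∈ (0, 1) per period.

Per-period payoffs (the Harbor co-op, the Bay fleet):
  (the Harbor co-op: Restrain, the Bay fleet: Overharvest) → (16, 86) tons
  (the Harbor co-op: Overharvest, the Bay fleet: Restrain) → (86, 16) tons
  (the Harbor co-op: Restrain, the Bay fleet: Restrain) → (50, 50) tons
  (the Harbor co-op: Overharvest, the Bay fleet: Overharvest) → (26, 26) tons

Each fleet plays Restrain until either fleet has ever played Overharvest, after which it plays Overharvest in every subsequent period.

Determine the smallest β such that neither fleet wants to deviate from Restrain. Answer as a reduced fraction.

Cooperation forever yields 50 each period: 50/(1−β).
Deviating yields 86 once, then 26 forever: 86 + 26β/(1−β).
No profitable deviation requires 50/(1−β) ≥ 86 + 26β/(1−β).
Multiplying by (1−β): 50 ≥ 86(1−β) + 26β = 86 − 60β.
So 60β ≥ 36, i.e. β ≥ 36/60 = 3/5.

3/5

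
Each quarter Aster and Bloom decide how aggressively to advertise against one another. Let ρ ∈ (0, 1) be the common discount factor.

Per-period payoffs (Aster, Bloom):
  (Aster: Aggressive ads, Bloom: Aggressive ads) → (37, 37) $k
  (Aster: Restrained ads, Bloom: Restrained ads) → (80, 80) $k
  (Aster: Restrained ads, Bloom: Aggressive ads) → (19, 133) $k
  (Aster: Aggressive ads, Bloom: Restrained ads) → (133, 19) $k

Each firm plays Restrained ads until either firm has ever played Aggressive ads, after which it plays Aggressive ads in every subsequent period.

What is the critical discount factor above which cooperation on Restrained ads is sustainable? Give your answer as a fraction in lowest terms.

53/96

Cooperation forever yields 80 each period: 80/(1−ρ).
Deviating yields 133 once, then 37 forever: 133 + 37ρ/(1−ρ).
No profitable deviation requires 80/(1−ρ) ≥ 133 + 37ρ/(1−ρ).
Multiplying by (1−ρ): 80 ≥ 133(1−ρ) + 37ρ = 133 − 96ρ.
So 96ρ ≥ 53, i.e. ρ ≥ 53/96.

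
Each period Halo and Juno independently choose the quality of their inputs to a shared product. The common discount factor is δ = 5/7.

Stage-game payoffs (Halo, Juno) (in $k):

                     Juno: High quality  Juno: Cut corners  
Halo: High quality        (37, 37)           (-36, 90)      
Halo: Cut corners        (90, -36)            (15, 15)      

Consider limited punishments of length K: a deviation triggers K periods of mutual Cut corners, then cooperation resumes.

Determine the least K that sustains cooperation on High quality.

10

Need Σ_{k=1}^{K} δ^k ≥ (90−37)/(37−15) = 2.4091 at δ = 5/7.
At K = 9 the sum is 2.3790 < 2.4091; at K = 10 it is 2.4136 ≥ 2.4091.
So the minimum punishment length is K = 10.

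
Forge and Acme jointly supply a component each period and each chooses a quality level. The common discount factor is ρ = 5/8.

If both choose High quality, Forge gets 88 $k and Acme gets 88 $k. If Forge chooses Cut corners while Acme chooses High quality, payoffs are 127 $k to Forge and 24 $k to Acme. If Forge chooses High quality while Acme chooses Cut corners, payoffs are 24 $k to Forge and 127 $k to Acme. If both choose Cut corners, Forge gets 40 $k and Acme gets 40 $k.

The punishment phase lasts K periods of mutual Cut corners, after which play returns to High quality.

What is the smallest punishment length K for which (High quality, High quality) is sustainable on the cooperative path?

IC: ρ(1−ρ^K)/(1−ρ) ≥ (127−88)/(88−40) = 13/16.
With ρ = 5/8: need 1 − ρ^K ≥ 13/16·(1−5/8)/(5/8), i.e. ρ^K ≤ 0.5125.
Since (5/8)^1 = 0.6250 and (5/8)^2 = 0.3906, the smallest such K is 2.

2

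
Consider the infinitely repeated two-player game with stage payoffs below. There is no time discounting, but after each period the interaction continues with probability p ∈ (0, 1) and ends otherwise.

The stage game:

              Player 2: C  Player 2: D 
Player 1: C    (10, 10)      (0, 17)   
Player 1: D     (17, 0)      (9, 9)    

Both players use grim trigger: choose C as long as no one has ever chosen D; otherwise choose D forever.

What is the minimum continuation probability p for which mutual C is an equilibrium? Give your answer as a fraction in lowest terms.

7/8

With no time discounting, the continuation probability p plays the role of the discount factor.
Grim-trigger IC: 10/(1−p) ≥ 17 + 9p/(1−p) ⇒ p ≥ (17−10)/(17−9) = 7/8.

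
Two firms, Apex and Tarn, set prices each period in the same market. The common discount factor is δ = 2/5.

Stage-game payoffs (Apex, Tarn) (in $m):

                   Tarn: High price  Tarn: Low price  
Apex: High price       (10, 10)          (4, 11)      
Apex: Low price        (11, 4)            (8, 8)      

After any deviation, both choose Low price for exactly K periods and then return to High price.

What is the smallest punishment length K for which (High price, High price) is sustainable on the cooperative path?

IC: δ(1−δ^K)/(1−δ) ≥ (11−10)/(10−8) = 1/2.
With δ = 2/5: need 1 − δ^K ≥ 1/2·(1−2/5)/(2/5), i.e. δ^K ≤ 0.2500.
Since (2/5)^1 = 0.4000 and (2/5)^2 = 0.1600, the smallest such K is 2.

2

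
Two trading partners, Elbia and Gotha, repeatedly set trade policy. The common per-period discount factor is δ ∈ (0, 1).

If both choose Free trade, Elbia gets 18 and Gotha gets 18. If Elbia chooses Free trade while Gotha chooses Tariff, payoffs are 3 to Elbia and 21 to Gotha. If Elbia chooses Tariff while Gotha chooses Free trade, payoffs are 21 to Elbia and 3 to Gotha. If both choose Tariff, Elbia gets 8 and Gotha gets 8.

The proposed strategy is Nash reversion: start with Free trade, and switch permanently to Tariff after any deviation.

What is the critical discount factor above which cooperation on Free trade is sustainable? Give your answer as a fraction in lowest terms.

3/13

Under grim trigger the critical discount factor is (T−C)/(T−P) with T = 21, C = 18, P = 8.
δ* = (21−18)/(21−8) = 3/13.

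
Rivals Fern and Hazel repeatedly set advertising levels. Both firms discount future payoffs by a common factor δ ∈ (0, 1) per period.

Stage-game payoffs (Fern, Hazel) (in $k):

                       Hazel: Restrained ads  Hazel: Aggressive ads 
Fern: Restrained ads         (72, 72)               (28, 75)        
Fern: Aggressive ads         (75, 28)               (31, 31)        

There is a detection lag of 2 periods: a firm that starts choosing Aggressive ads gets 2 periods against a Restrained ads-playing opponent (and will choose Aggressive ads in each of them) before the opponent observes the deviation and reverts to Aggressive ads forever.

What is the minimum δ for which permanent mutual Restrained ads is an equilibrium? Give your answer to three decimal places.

0.261

The best deviation is to choose Aggressive ads for all 2 undetected periods, earning 75 each, then 31 forever once detected.
Deviation value: 75(1−δ^2)/(1−δ) + 31δ^2/(1−δ); cooperation value: 72/(1−δ).
IC: 72 ≥ 75(1−δ^2) + 31δ^2 = 75 − 44δ^2.
So δ^2 ≥ 3/44, giving δ ≥ (3/44)^(1/2) ≈ 0.261.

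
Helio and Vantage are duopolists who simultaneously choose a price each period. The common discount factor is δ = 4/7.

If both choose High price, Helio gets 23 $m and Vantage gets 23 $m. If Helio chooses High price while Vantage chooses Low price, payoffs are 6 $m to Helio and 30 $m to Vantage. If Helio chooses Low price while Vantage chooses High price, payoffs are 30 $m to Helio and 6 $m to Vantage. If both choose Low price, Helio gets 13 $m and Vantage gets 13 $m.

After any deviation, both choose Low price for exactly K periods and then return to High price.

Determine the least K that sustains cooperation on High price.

Need Σ_{k=1}^{K} δ^k ≥ (30−23)/(23−13) = 0.7000 at δ = 4/7.
At K = 1 the sum is 0.5714 < 0.7000; at K = 2 it is 0.8980 ≥ 0.7000.
So the minimum punishment length is K = 2.

2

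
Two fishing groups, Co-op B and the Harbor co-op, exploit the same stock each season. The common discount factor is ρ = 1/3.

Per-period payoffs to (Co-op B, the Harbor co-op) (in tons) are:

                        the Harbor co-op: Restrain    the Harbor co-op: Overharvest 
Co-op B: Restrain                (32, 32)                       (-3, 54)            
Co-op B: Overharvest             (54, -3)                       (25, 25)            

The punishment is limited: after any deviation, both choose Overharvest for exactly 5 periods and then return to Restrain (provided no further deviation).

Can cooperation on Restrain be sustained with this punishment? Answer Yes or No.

IC: ρ+…+ρ^5 ≥ (54−32)/(32−25) = 22/7.
At ρ = 1/3: partial sum = 0.4979 < 3.1429. Cooperation not sustainable.

No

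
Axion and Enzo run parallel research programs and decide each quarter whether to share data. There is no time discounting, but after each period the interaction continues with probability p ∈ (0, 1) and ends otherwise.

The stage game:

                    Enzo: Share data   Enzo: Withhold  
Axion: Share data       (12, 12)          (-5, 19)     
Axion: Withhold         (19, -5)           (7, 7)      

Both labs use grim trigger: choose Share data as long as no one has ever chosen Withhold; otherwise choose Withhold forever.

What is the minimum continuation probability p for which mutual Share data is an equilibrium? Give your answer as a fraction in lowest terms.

With no time discounting, the continuation probability p plays the role of the discount factor.
Grim-trigger IC: 12/(1−p) ≥ 19 + 7p/(1−p) ⇒ p ≥ (19−12)/(19−7) = 7/12.

7/12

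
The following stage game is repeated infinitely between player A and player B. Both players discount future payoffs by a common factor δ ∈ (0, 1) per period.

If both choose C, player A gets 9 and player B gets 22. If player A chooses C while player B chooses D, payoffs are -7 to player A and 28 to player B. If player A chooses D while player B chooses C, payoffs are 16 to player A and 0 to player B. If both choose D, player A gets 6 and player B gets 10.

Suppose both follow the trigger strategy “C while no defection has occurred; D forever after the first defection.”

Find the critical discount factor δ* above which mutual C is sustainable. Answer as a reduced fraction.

7/10

player A's threshold: (16−9)/(16−6) = 7/10.
player B's threshold: (28−22)/(28−10) = 1/3.
7/10 > 1/3, so player A binds and δ* = 7/10.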